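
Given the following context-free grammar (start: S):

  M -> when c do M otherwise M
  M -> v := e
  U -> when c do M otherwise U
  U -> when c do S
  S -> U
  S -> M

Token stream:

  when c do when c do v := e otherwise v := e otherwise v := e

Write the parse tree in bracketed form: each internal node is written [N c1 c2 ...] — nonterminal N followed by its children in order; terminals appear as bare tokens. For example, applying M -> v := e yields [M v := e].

S
M
when c do M otherwise M
when c do when c do M otherwise M otherwise M
when c do when c do v := e otherwise M otherwise M
when c do when c do v := e otherwise v := e otherwise M
when c do when c do v := e otherwise v := e otherwise v := e

[S [M when c do [M when c do [M v := e] otherwise [M v := e]] otherwise [M v := e]]]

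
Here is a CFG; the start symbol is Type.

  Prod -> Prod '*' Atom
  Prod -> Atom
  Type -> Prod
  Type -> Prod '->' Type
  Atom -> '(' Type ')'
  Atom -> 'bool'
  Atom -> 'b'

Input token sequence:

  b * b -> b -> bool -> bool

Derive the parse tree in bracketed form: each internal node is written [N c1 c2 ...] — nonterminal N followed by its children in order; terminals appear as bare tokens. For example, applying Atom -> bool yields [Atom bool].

Type
Prod -> Type
Prod * Atom -> Type
Atom * Atom -> Type
b * Atom -> Type
b * b -> Type
b * b -> Prod -> Type
b * b -> Atom -> Type
b * b -> b -> Type
b * b -> b -> Prod -> Type
b * b -> b -> Atom -> Type
b * b -> b -> bool -> Type
b * b -> b -> bool -> Prod
b * b -> b -> bool -> Atom
b * b -> b -> bool -> bool

[Type [Prod [Prod [Atom b]] * [Atom b]] -> [Type [Prod [Atom b]] -> [Type [Prod [Atom bool]] -> [Type [Prod [Atom bool]]]]]]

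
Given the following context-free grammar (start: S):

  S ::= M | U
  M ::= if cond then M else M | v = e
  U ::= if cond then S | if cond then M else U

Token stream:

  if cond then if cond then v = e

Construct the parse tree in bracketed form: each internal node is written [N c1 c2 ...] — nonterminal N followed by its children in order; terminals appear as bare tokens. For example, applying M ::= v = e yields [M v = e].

[S [U if cond then [S [U if cond then [S [M v = e]]]]]]

S
U
if cond then S
if cond then U
if cond then if cond then S
if cond then if cond then M
if cond then if cond then v = e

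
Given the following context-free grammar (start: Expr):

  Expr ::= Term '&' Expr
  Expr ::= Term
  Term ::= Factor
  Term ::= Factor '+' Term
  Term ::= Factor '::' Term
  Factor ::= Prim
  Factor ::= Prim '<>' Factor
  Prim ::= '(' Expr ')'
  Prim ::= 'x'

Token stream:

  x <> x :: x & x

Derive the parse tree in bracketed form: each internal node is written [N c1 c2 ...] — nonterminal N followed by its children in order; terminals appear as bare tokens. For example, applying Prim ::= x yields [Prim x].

[Expr [Term [Factor [Prim x] <> [Factor [Prim x]]] :: [Term [Factor [Prim x]]]] & [Expr [Term [Factor [Prim x]]]]]

Expr
Term & Expr
Factor :: Term & Expr
Prim <> Factor :: Term & Expr
x <> Factor :: Term & Expr
x <> Prim :: Term & Expr
x <> x :: Term & Expr
x <> x :: Factor & Expr
x <> x :: Prim & Expr
x <> x :: x & Expr
x <> x :: x & Term
x <> x :: x & Factor
x <> x :: x & Prim
x <> x :: x & x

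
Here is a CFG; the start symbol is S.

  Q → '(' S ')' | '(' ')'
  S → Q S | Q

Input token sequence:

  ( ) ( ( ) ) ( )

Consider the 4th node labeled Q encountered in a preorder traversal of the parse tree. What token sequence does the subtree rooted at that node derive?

[S [Q ( )] [S [Q ( [S [Q ( )]] )] [S [Q ( )]]]]

( )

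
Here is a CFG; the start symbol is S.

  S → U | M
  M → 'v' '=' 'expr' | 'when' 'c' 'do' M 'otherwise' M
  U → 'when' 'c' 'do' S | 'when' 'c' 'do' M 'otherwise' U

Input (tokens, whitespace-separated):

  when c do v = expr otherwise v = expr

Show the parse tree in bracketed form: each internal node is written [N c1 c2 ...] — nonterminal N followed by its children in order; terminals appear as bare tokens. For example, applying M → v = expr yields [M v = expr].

[S [M when c do [M v = expr] otherwise [M v = expr]]]

S
M
when c do M otherwise M
when c do v = expr otherwise M
when c do v = expr otherwise v = expr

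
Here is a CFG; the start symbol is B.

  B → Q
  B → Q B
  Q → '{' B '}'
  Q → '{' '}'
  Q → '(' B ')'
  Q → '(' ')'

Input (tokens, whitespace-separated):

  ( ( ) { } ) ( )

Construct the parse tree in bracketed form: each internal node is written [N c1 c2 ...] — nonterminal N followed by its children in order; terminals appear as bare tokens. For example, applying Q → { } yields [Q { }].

B
Q B
( B ) B
( Q B ) B
( ( ) B ) B
( ( ) Q ) B
( ( ) { } ) B
( ( ) { } ) Q
( ( ) { } ) ( )

[B [Q ( [B [Q ( )] [B [Q { }]]] )] [B [Q ( )]]]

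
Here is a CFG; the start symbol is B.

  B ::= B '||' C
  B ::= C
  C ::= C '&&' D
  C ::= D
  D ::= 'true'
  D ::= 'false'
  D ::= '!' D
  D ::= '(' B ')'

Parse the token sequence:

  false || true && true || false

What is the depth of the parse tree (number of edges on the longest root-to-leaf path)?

[B [B [B [C [D false]]] || [C [C [D true]] && [D true]]] || [C [D false]]]

5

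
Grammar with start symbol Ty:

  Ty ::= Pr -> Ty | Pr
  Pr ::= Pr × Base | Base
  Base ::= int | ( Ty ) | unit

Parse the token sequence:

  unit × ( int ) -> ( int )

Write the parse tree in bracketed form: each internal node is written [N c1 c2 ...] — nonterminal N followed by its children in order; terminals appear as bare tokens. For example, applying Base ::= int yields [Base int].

Ty
Pr -> Ty
Pr × Base -> Ty
Base × Base -> Ty
unit × Base -> Ty
unit × ( Ty ) -> Ty
unit × ( Pr ) -> Ty
unit × ( Base ) -> Ty
unit × ( int ) -> Ty
unit × ( int ) -> Pr
unit × ( int ) -> Base
unit × ( int ) -> ( Ty )
unit × ( int ) -> ( Pr )
unit × ( int ) -> ( Base )
unit × ( int ) -> ( int )

[Ty [Pr [Pr [Base unit]] × [Base ( [Ty [Pr [Base int]]] )]] -> [Ty [Pr [Base ( [Ty [Pr [Base int]]] )]]]]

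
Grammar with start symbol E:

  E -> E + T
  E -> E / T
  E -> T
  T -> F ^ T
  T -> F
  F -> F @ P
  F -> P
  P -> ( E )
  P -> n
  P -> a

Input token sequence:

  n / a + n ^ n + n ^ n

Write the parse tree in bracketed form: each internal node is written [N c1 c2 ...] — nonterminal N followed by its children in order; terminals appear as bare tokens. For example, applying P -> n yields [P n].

E
E + T
E + T + T
E / T + T + T
T / T + T + T
F / T + T + T
P / T + T + T
n / T + T + T
n / F + T + T
n / P + T + T
n / a + T + T
n / a + F ^ T + T
n / a + P ^ T + T
n / a + n ^ T + T
n / a + n ^ F + T
n / a + n ^ P + T
n / a + n ^ n + T
n / a + n ^ n + F ^ T
n / a + n ^ n + P ^ T
n / a + n ^ n + n ^ T
n / a + n ^ n + n ^ F
n / a + n ^ n + n ^ P
n / a + n ^ n + n ^ n

[E [E [E [E [T [F [P n]]]] / [T [F [P a]]]] + [T [F [P n]] ^ [T [F [P n]]]]] + [T [F [P n]] ^ [T [F [P n]]]]]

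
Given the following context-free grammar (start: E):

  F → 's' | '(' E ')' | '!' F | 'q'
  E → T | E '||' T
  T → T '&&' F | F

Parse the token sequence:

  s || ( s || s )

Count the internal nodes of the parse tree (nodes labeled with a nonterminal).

[E [E [T [F s]]] || [T [F ( [E [E [T [F s]]] || [T [F s]]] )]]]

12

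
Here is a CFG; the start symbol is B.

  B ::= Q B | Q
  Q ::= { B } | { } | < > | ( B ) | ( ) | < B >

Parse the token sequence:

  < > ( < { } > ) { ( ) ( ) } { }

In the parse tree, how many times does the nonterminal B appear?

8

[B [Q < >] [B [Q ( [B [Q < [B [Q { }]] >]] )] [B [Q { [B [Q ( )] [B [Q ( )]]] }] [B [Q { }]]]]]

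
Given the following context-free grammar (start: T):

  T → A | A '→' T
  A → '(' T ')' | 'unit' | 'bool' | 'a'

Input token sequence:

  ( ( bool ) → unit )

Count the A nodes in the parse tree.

4

[T [A ( [T [A ( [T [A bool]] )] → [T [A unit]]] )]]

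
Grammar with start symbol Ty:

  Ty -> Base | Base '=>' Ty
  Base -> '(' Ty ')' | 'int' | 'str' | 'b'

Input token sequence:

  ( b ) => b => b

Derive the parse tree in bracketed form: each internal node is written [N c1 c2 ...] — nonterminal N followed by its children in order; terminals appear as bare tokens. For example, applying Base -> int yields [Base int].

Ty
Base => Ty
( Ty ) => Ty
( Base ) => Ty
( b ) => Ty
( b ) => Base => Ty
( b ) => b => Ty
( b ) => b => Base
( b ) => b => b

[Ty [Base ( [Ty [Base b]] )] => [Ty [Base b] => [Ty [Base b]]]]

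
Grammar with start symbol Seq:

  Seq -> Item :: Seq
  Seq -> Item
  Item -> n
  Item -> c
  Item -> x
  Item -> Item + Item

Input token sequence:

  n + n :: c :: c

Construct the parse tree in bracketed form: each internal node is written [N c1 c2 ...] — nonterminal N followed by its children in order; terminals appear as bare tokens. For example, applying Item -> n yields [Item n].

[Seq [Item [Item n] + [Item n]] :: [Seq [Item c] :: [Seq [Item c]]]]

Seq
Item :: Seq
Item + Item :: Seq
n + Item :: Seq
n + n :: Seq
n + n :: Item :: Seq
n + n :: c :: Seq
n + n :: c :: Item
n + n :: c :: c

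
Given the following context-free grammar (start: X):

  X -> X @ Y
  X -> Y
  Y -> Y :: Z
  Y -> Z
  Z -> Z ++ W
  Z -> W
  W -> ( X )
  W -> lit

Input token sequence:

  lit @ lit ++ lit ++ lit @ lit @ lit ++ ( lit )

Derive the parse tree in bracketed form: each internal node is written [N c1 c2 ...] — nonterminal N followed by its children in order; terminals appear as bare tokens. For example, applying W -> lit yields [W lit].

[X [X [X [X [Y [Z [W lit]]]] @ [Y [Z [Z [Z [W lit]] ++ [W lit]] ++ [W lit]]]] @ [Y [Z [W lit]]]] @ [Y [Z [Z [W lit]] ++ [W ( [X [Y [Z [W lit]]]] )]]]]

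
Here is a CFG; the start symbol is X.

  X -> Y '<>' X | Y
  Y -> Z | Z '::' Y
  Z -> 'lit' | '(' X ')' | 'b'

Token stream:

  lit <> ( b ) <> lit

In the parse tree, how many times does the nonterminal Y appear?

[X [Y [Z lit]] <> [X [Y [Z ( [X [Y [Z b]]] )]] <> [X [Y [Z lit]]]]]

4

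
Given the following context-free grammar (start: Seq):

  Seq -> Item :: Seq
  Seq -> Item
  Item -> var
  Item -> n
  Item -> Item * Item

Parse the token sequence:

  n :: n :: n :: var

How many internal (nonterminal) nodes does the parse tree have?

8

[Seq [Item n] :: [Seq [Item n] :: [Seq [Item n] :: [Seq [Item var]]]]]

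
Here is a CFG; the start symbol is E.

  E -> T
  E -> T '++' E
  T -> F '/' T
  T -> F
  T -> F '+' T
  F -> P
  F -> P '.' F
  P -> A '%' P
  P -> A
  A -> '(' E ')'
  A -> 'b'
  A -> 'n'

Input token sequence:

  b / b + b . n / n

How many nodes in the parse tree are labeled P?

5

[E [T [F [P [A b]]] / [T [F [P [A b]]] + [T [F [P [A b]] . [F [P [A n]]]] / [T [F [P [A n]]]]]]]]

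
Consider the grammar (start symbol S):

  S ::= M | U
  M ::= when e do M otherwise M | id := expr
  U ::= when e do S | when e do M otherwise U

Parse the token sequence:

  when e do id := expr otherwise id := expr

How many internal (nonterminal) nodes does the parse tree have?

[S [M when e do [M id := expr] otherwise [M id := expr]]]

4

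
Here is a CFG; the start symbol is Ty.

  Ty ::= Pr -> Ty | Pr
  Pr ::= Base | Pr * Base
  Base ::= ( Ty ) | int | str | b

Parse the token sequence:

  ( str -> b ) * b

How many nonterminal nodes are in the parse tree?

[Ty [Pr [Pr [Base ( [Ty [Pr [Base str]] -> [Ty [Pr [Base b]]]] )]] * [Base b]]]

11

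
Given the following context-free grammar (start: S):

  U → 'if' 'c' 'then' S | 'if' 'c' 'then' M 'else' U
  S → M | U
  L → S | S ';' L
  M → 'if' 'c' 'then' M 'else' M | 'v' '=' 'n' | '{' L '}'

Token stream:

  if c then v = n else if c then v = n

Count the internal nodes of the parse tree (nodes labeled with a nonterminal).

[S [U if c then [M v = n] else [U if c then [S [M v = n]]]]]

6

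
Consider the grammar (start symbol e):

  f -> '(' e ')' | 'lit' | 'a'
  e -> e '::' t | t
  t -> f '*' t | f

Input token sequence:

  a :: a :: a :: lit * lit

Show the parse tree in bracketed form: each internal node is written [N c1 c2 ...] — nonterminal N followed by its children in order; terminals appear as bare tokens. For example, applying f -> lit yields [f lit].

e
e :: t
e :: t :: t
e :: t :: t :: t
t :: t :: t :: t
f :: t :: t :: t
a :: t :: t :: t
a :: f :: t :: t
a :: a :: t :: t
a :: a :: f :: t
a :: a :: a :: t
a :: a :: a :: f * t
a :: a :: a :: lit * t
a :: a :: a :: lit * f
a :: a :: a :: lit * lit

[e [e [e [e [t [f a]]] :: [t [f a]]] :: [t [f a]]] :: [t [f lit] * [t [f lit]]]]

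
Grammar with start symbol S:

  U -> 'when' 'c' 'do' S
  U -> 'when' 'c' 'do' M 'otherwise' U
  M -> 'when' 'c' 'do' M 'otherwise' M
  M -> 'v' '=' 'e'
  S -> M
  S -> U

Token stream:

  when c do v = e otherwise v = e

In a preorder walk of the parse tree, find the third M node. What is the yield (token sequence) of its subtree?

v = e

[S [M when c do [M v = e] otherwise [M v = e]]]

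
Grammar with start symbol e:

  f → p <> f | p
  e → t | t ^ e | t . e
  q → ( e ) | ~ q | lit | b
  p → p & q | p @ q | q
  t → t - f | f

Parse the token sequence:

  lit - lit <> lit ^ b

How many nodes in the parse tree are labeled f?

[e [t [t [f [p [q lit]]]] - [f [p [q lit]] <> [f [p [q lit]]]]] ^ [e [t [f [p [q b]]]]]]

4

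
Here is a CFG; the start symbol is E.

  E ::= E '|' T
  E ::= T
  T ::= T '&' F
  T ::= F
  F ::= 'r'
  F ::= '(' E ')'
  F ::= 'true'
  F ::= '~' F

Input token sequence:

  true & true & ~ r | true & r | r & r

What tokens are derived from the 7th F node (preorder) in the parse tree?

r

[E [E [E [T [T [T [F true]] & [F true]] & [F ~ [F r]]]] | [T [T [F true]] & [F r]]] | [T [T [F r]] & [F r]]]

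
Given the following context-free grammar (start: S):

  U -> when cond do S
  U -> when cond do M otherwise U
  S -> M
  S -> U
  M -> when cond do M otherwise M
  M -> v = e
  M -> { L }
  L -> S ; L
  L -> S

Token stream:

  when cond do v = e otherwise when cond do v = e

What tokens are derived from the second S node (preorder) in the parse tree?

v = e

[S [U when cond do [M v = e] otherwise [U when cond do [S [M v = e]]]]]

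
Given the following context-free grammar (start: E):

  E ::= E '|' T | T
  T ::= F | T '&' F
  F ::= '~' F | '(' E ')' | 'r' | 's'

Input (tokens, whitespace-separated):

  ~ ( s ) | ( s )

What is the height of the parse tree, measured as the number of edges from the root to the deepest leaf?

8

[E [E [T [F ~ [F ( [E [T [F s]]] )]]]] | [T [F ( [E [T [F s]]] )]]]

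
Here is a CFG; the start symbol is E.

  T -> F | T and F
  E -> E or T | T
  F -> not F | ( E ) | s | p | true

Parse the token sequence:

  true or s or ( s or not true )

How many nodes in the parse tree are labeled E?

[E [E [E [T [F true]]] or [T [F s]]] or [T [F ( [E [E [T [F s]]] or [T [F not [F true]]]] )]]]

5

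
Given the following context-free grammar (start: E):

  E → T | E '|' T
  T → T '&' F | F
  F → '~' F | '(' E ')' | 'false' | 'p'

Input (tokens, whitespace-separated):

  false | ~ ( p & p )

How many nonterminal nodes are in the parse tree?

[E [E [T [F false]]] | [T [F ~ [F ( [E [T [T [F p]] & [F p]]] )]]]]

12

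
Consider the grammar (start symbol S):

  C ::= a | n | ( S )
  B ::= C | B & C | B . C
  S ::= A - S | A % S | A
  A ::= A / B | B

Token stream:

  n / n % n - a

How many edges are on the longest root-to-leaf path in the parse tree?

[S [A [A [B [C n]]] / [B [C n]]] % [S [A [B [C n]]] - [S [A [B [C a]]]]]]

6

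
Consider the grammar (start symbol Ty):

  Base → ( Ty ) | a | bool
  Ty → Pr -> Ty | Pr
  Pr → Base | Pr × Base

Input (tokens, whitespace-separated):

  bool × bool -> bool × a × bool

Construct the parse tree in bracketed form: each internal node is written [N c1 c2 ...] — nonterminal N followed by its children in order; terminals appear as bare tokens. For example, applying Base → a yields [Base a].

Ty
Pr -> Ty
Pr × Base -> Ty
Base × Base -> Ty
bool × Base -> Ty
bool × bool -> Ty
bool × bool -> Pr
bool × bool -> Pr × Base
bool × bool -> Pr × Base × Base
bool × bool -> Base × Base × Base
bool × bool -> bool × Base × Base
bool × bool -> bool × a × Base
bool × bool -> bool × a × bool

[Ty [Pr [Pr [Base bool]] × [Base bool]] -> [Ty [Pr [Pr [Pr [Base bool]] × [Base a]] × [Base bool]]]]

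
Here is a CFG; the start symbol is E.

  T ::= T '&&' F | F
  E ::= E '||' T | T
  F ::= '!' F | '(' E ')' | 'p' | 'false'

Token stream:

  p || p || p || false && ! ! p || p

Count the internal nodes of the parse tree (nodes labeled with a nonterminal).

19

[E [E [E [E [E [T [F p]]] || [T [F p]]] || [T [F p]]] || [T [T [F false]] && [F ! [F ! [F p]]]]] || [T [F p]]]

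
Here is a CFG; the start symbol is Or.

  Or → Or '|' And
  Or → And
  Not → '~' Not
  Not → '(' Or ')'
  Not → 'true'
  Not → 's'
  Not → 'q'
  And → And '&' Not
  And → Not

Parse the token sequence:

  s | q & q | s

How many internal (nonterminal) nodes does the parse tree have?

[Or [Or [Or [And [Not s]]] | [And [And [Not q]] & [Not q]]] | [And [Not s]]]

11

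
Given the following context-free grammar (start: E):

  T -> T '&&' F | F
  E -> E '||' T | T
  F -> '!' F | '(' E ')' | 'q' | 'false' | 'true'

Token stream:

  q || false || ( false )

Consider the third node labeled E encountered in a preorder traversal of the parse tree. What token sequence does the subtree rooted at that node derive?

q

[E [E [E [T [F q]]] || [T [F false]]] || [T [F ( [E [T [F false]]] )]]]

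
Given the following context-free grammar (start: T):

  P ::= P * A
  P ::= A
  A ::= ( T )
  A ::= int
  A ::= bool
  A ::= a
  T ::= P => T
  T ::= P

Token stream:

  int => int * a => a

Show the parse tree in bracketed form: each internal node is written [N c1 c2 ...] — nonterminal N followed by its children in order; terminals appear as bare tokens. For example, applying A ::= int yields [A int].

T
P => T
A => T
int => T
int => P => T
int => P * A => T
int => A * A => T
int => int * A => T
int => int * a => T
int => int * a => P
int => int * a => A
int => int * a => a

[T [P [A int]] => [T [P [P [A int]] * [A a]] => [T [P [A a]]]]]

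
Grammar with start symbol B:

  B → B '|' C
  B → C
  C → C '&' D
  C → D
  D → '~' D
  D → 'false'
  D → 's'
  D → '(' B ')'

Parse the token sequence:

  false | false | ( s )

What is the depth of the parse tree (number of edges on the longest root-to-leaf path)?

[B [B [B [C [D false]]] | [C [D false]]] | [C [D ( [B [C [D s]]] )]]]

6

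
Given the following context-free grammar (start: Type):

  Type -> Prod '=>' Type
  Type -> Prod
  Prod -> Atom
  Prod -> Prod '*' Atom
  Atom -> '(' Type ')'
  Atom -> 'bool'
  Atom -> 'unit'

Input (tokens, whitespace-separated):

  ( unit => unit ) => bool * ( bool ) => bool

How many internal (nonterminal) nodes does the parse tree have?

[Type [Prod [Atom ( [Type [Prod [Atom unit]] => [Type [Prod [Atom unit]]]] )]] => [Type [Prod [Prod [Atom bool]] * [Atom ( [Type [Prod [Atom bool]]] )]] => [Type [Prod [Atom bool]]]]]

20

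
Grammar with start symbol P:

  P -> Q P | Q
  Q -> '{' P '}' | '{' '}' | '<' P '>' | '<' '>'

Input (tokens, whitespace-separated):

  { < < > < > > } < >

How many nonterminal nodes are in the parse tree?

10

[P [Q { [P [Q < [P [Q < >] [P [Q < >]]] >]] }] [P [Q < >]]]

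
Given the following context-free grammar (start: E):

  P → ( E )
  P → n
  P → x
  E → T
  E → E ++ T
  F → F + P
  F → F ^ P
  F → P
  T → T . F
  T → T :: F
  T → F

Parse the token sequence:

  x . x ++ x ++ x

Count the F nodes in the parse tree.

[E [E [E [T [T [F [P x]]] . [F [P x]]]] ++ [T [F [P x]]]] ++ [T [F [P x]]]]

4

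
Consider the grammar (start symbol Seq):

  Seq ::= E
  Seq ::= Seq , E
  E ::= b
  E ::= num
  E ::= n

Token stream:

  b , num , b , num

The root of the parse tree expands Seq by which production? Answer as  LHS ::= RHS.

Seq ::= Seq , E

[Seq [Seq [Seq [Seq [E b]] , [E num]] , [E b]] , [E num]]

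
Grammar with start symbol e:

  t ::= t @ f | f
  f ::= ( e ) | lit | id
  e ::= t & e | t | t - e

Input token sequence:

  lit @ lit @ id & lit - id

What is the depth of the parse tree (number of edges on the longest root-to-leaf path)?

5

[e [t [t [t [f lit]] @ [f lit]] @ [f id]] & [e [t [f lit]] - [e [t [f id]]]]]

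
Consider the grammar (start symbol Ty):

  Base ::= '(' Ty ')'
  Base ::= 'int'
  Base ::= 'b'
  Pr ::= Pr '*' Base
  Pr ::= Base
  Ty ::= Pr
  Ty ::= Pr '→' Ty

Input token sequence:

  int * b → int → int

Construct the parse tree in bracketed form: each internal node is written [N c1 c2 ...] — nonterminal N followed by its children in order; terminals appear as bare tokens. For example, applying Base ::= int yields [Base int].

[Ty [Pr [Pr [Base int]] * [Base b]] → [Ty [Pr [Base int]] → [Ty [Pr [Base int]]]]]

Ty
Pr → Ty
Pr * Base → Ty
Base * Base → Ty
int * Base → Ty
int * b → Ty
int * b → Pr → Ty
int * b → Base → Ty
int * b → int → Ty
int * b → int → Pr
int * b → int → Base
int * b → int → int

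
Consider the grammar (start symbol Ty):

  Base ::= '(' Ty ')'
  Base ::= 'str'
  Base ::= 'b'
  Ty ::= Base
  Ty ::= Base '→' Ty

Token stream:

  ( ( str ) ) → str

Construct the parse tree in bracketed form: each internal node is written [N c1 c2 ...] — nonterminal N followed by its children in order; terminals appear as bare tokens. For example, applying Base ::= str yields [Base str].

Ty
Base → Ty
( Ty ) → Ty
( Base ) → Ty
( ( Ty ) ) → Ty
( ( Base ) ) → Ty
( ( str ) ) → Ty
( ( str ) ) → Base
( ( str ) ) → str

[Ty [Base ( [Ty [Base ( [Ty [Base str]] )]] )] → [Ty [Base str]]]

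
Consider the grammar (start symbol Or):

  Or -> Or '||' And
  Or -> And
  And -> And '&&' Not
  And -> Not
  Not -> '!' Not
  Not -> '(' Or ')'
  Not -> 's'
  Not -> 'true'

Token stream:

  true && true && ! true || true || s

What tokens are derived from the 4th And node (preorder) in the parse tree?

true

[Or [Or [Or [And [And [And [Not true]] && [Not true]] && [Not ! [Not true]]]] || [And [Not true]]] || [And [Not s]]]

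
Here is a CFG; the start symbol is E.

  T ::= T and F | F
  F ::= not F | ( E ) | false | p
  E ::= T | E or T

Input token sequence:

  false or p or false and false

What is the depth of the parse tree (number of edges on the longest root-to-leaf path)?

[E [E [E [T [F false]]] or [T [F p]]] or [T [T [F false]] and [F false]]]

5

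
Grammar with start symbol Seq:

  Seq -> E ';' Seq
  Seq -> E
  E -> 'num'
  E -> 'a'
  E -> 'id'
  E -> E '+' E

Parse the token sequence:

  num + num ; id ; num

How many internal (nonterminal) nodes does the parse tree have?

8

[Seq [E [E num] + [E num]] ; [Seq [E id] ; [Seq [E num]]]]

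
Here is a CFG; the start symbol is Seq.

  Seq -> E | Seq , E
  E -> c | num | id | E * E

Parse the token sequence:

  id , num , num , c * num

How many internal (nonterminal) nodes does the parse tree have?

10

[Seq [Seq [Seq [Seq [E id]] , [E num]] , [E num]] , [E [E c] * [E num]]]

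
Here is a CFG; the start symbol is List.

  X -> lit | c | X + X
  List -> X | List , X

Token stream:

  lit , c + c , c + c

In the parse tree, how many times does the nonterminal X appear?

7

[List [List [List [X lit]] , [X [X c] + [X c]]] , [X [X c] + [X c]]]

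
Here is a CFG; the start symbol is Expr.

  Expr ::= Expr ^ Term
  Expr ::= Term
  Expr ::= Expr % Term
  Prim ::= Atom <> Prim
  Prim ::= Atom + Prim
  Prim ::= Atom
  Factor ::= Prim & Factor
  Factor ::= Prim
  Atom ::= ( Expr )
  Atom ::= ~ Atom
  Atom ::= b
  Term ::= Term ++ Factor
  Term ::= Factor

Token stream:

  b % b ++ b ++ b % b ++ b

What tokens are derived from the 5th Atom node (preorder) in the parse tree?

[Expr [Expr [Expr [Term [Factor [Prim [Atom b]]]]] % [Term [Term [Term [Factor [Prim [Atom b]]]] ++ [Factor [Prim [Atom b]]]] ++ [Factor [Prim [Atom b]]]]] % [Term [Term [Factor [Prim [Atom b]]]] ++ [Factor [Prim [Atom b]]]]]

b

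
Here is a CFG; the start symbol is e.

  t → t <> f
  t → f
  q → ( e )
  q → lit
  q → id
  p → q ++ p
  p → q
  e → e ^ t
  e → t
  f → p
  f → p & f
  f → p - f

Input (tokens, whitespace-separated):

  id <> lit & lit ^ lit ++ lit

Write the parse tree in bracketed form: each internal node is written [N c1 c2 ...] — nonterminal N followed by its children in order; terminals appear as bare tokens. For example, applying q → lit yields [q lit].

[e [e [t [t [f [p [q id]]]] <> [f [p [q lit]] & [f [p [q lit]]]]]] ^ [t [f [p [q lit] ++ [p [q lit]]]]]]

e
e ^ t
t ^ t
t <> f ^ t
f <> f ^ t
p <> f ^ t
q <> f ^ t
id <> f ^ t
id <> p & f ^ t
id <> q & f ^ t
id <> lit & f ^ t
id <> lit & p ^ t
id <> lit & q ^ t
id <> lit & lit ^ t
id <> lit & lit ^ f
id <> lit & lit ^ p
id <> lit & lit ^ q ++ p
id <> lit & lit ^ lit ++ p
id <> lit & lit ^ lit ++ q
id <> lit & lit ^ lit ++ lit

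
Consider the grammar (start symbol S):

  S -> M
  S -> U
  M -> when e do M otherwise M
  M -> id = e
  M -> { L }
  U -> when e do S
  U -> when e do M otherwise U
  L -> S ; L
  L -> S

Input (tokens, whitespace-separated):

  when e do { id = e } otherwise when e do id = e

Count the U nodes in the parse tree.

2

[S [U when e do [M { [L [S [M id = e]]] }] otherwise [U when e do [S [M id = e]]]]]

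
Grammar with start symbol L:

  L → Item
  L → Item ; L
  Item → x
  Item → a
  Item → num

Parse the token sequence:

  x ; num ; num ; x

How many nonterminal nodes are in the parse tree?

8

[L [Item x] ; [L [Item num] ; [L [Item num] ; [L [Item x]]]]]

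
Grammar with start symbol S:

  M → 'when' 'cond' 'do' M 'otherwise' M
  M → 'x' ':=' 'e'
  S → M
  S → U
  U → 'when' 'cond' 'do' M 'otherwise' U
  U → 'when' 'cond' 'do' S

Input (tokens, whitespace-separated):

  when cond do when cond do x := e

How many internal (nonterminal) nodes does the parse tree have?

6

[S [U when cond do [S [U when cond do [S [M x := e]]]]]]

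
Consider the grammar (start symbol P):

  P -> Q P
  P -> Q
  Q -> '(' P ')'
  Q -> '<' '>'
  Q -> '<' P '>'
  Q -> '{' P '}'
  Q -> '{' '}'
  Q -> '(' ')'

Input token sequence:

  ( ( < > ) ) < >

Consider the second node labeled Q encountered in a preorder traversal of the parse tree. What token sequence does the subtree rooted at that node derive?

[P [Q ( [P [Q ( [P [Q < >]] )]] )] [P [Q < >]]]

( < > )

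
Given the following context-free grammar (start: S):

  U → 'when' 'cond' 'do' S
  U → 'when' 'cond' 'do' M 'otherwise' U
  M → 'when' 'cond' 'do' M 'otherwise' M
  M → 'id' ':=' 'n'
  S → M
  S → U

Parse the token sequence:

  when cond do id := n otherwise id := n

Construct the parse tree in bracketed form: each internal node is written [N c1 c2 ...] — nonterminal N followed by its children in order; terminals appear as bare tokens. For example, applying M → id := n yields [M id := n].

[S [M when cond do [M id := n] otherwise [M id := n]]]

S
M
when cond do M otherwise M
when cond do id := n otherwise M
when cond do id := n otherwise id := n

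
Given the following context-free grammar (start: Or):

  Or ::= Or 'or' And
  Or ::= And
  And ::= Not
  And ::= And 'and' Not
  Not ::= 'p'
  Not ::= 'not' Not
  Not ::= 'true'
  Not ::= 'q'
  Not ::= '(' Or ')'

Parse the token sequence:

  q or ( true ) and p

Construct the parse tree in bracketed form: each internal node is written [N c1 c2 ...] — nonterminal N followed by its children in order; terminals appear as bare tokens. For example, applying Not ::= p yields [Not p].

[Or [Or [And [Not q]]] or [And [And [Not ( [Or [And [Not true]]] )]] and [Not p]]]

Or
Or or And
And or And
Not or And
q or And
q or And and Not
q or Not and Not
q or ( Or ) and Not
q or ( And ) and Not
q or ( Not ) and Not
q or ( true ) and Not
q or ( true ) and p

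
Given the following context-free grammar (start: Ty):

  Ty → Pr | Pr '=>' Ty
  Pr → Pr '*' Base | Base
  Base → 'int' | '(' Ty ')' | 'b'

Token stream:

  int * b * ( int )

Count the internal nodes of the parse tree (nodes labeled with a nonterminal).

[Ty [Pr [Pr [Pr [Base int]] * [Base b]] * [Base ( [Ty [Pr [Base int]]] )]]]

10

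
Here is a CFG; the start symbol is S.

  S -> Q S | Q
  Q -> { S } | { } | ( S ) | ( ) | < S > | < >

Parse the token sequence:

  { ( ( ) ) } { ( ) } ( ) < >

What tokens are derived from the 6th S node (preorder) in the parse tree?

( ) < >

[S [Q { [S [Q ( [S [Q ( )]] )]] }] [S [Q { [S [Q ( )]] }] [S [Q ( )] [S [Q < >]]]]]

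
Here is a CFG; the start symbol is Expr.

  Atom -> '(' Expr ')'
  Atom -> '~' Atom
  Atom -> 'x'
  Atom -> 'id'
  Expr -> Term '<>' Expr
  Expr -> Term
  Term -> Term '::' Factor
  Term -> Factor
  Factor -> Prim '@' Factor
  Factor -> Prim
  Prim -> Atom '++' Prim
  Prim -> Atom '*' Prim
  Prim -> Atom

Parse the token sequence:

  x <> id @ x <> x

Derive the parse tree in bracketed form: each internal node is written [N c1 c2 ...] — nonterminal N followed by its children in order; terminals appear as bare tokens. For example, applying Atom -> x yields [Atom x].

Expr
Term <> Expr
Factor <> Expr
Prim <> Expr
Atom <> Expr
x <> Expr
x <> Term <> Expr
x <> Factor <> Expr
x <> Prim @ Factor <> Expr
x <> Atom @ Factor <> Expr
x <> id @ Factor <> Expr
x <> id @ Prim <> Expr
x <> id @ Atom <> Expr
x <> id @ x <> Expr
x <> id @ x <> Term
x <> id @ x <> Factor
x <> id @ x <> Prim
x <> id @ x <> Atom
x <> id @ x <> x

[Expr [Term [Factor [Prim [Atom x]]]] <> [Expr [Term [Factor [Prim [Atom id]] @ [Factor [Prim [Atom x]]]]] <> [Expr [Term [Factor [Prim [Atom x]]]]]]]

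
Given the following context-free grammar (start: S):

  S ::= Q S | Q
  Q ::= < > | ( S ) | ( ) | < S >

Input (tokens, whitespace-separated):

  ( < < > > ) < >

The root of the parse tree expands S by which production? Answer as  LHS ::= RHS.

[S [Q ( [S [Q < [S [Q < >]] >]] )] [S [Q < >]]]

S ::= Q S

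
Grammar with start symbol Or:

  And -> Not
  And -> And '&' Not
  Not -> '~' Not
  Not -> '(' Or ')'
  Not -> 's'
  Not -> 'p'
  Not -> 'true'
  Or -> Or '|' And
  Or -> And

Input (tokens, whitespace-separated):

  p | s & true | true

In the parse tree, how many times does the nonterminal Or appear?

3

[Or [Or [Or [And [Not p]]] | [And [And [Not s]] & [Not true]]] | [And [Not true]]]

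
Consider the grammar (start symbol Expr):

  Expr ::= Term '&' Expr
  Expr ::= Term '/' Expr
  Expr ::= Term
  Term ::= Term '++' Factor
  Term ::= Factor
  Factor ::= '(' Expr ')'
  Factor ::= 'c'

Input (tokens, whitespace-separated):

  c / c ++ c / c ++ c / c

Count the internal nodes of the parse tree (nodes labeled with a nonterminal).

16

[Expr [Term [Factor c]] / [Expr [Term [Term [Factor c]] ++ [Factor c]] / [Expr [Term [Term [Factor c]] ++ [Factor c]] / [Expr [Term [Factor c]]]]]]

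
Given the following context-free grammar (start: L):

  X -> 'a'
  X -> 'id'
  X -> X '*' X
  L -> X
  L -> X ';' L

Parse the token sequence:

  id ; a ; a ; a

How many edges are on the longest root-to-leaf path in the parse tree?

5

[L [X id] ; [L [X a] ; [L [X a] ; [L [X a]]]]]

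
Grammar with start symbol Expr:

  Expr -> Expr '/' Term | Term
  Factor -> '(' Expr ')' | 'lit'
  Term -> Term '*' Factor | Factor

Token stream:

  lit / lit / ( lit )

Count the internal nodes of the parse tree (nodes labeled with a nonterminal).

[Expr [Expr [Expr [Term [Factor lit]]] / [Term [Factor lit]]] / [Term [Factor ( [Expr [Term [Factor lit]]] )]]]

12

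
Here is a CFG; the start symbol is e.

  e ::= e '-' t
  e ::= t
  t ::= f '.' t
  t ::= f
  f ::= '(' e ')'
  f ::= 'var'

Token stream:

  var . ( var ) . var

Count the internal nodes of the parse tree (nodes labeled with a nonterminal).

[e [t [f var] . [t [f ( [e [t [f var]]] )] . [t [f var]]]]]

10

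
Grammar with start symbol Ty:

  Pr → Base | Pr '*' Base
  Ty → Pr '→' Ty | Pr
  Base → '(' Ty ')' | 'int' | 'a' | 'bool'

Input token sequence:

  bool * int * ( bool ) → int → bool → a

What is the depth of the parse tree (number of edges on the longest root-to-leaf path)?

6

[Ty [Pr [Pr [Pr [Base bool]] * [Base int]] * [Base ( [Ty [Pr [Base bool]]] )]] → [Ty [Pr [Base int]] → [Ty [Pr [Base bool]] → [Ty [Pr [Base a]]]]]]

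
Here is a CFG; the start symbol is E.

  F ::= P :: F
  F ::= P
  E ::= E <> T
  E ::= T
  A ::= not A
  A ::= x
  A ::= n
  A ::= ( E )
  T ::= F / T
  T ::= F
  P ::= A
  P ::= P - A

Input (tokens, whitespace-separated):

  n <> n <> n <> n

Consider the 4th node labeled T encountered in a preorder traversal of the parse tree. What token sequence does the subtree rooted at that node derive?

[E [E [E [E [T [F [P [A n]]]]] <> [T [F [P [A n]]]]] <> [T [F [P [A n]]]]] <> [T [F [P [A n]]]]]

n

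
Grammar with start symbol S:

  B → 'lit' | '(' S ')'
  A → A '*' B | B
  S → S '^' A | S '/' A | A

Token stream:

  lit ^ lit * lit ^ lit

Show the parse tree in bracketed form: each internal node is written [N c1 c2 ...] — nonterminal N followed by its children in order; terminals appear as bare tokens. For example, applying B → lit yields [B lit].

[S [S [S [A [B lit]]] ^ [A [A [B lit]] * [B lit]]] ^ [A [B lit]]]

S
S ^ A
S ^ A ^ A
A ^ A ^ A
B ^ A ^ A
lit ^ A ^ A
lit ^ A * B ^ A
lit ^ B * B ^ A
lit ^ lit * B ^ A
lit ^ lit * lit ^ A
lit ^ lit * lit ^ B
lit ^ lit * lit ^ lit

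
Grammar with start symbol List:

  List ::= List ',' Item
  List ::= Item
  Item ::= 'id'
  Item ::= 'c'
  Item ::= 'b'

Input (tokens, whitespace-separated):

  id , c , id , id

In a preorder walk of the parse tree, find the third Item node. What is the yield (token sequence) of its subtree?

[List [List [List [List [Item id]] , [Item c]] , [Item id]] , [Item id]]

id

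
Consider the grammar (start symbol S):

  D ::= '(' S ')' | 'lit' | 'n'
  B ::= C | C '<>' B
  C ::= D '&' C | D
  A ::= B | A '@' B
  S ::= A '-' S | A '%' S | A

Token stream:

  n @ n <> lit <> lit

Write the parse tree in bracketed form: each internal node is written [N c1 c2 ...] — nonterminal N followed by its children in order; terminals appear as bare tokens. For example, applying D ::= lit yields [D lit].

S
A
A @ B
B @ B
C @ B
D @ B
n @ B
n @ C <> B
n @ D <> B
n @ n <> B
n @ n <> C <> B
n @ n <> D <> B
n @ n <> lit <> B
n @ n <> lit <> C
n @ n <> lit <> D
n @ n <> lit <> lit

[S [A [A [B [C [D n]]]] @ [B [C [D n]] <> [B [C [D lit]] <> [B [C [D lit]]]]]]]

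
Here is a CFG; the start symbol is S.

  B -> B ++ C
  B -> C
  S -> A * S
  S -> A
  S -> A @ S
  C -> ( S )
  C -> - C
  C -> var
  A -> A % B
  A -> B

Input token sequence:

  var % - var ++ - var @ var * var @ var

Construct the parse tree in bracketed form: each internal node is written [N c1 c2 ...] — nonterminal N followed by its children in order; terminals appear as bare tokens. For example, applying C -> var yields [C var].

S
A @ S
A % B @ S
B % B @ S
C % B @ S
var % B @ S
var % B ++ C @ S
var % C ++ C @ S
var % - C ++ C @ S
var % - var ++ C @ S
var % - var ++ - C @ S
var % - var ++ - var @ S
var % - var ++ - var @ A * S
var % - var ++ - var @ B * S
var % - var ++ - var @ C * S
var % - var ++ - var @ var * S
var % - var ++ - var @ var * A @ S
var % - var ++ - var @ var * B @ S
var % - var ++ - var @ var * C @ S
var % - var ++ - var @ var * var @ S
var % - var ++ - var @ var * var @ A
var % - var ++ - var @ var * var @ B
var % - var ++ - var @ var * var @ C
var % - var ++ - var @ var * var @ var

[S [A [A [B [C var]]] % [B [B [C - [C var]]] ++ [C - [C var]]]] @ [S [A [B [C var]]] * [S [A [B [C var]]] @ [S [A [B [C var]]]]]]]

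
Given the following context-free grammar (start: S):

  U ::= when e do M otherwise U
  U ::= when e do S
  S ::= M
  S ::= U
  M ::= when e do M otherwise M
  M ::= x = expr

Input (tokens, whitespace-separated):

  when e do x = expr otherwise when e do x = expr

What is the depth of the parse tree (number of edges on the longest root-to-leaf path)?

[S [U when e do [M x = expr] otherwise [U when e do [S [M x = expr]]]]]

5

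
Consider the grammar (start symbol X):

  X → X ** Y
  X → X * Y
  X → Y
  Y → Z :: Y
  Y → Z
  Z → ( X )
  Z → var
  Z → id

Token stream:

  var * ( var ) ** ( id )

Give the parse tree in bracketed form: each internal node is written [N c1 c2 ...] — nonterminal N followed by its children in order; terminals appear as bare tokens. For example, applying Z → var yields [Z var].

[X [X [X [Y [Z var]]] * [Y [Z ( [X [Y [Z var]]] )]]] ** [Y [Z ( [X [Y [Z id]]] )]]]

X
X ** Y
X * Y ** Y
Y * Y ** Y
Z * Y ** Y
var * Y ** Y
var * Z ** Y
var * ( X ) ** Y
var * ( Y ) ** Y
var * ( Z ) ** Y
var * ( var ) ** Y
var * ( var ) ** Z
var * ( var ) ** ( X )
var * ( var ) ** ( Y )
var * ( var ) ** ( Z )
var * ( var ) ** ( id )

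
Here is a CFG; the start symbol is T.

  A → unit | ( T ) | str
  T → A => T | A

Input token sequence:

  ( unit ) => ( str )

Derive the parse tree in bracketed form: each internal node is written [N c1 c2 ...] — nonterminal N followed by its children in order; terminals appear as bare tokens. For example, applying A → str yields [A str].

T
A => T
( T ) => T
( A ) => T
( unit ) => T
( unit ) => A
( unit ) => ( T )
( unit ) => ( A )
( unit ) => ( str )

[T [A ( [T [A unit]] )] => [T [A ( [T [A str]] )]]]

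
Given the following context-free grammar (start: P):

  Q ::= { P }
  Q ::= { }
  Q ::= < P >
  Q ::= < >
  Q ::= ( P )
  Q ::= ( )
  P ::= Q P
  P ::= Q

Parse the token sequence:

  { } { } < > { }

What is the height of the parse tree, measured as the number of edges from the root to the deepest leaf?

[P [Q { }] [P [Q { }] [P [Q < >] [P [Q { }]]]]]

5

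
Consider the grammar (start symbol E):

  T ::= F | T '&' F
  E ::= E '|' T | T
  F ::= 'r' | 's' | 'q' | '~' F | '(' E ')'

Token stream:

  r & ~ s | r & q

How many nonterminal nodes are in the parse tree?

11

[E [E [T [T [F r]] & [F ~ [F s]]]] | [T [T [F r]] & [F q]]]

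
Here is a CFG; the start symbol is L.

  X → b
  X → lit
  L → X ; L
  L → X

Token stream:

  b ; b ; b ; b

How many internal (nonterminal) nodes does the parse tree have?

8

[L [X b] ; [L [X b] ; [L [X b] ; [L [X b]]]]]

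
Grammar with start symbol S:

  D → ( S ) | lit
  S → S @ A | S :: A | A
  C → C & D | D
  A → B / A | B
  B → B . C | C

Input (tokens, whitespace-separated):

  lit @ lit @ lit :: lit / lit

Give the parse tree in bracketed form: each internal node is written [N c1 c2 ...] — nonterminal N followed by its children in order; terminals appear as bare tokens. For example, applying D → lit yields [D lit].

[S [S [S [S [A [B [C [D lit]]]]] @ [A [B [C [D lit]]]]] @ [A [B [C [D lit]]]]] :: [A [B [C [D lit]]] / [A [B [C [D lit]]]]]]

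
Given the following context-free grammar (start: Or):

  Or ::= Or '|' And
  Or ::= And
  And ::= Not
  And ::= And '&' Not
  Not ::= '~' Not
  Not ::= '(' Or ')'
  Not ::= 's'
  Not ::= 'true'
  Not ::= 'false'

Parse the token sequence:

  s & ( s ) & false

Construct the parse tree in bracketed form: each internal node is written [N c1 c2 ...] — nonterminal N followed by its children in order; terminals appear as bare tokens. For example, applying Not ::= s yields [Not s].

[Or [And [And [And [Not s]] & [Not ( [Or [And [Not s]]] )]] & [Not false]]]

Or
And
And & Not
And & Not & Not
Not & Not & Not
s & Not & Not
s & ( Or ) & Not
s & ( And ) & Not
s & ( Not ) & Not
s & ( s ) & Not
s & ( s ) & false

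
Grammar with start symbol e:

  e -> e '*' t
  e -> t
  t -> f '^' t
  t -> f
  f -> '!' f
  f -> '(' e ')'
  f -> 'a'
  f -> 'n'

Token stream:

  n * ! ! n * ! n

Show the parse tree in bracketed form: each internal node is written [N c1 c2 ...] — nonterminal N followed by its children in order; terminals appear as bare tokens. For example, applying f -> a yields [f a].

[e [e [e [t [f n]]] * [t [f ! [f ! [f n]]]]] * [t [f ! [f n]]]]

e
e * t
e * t * t
t * t * t
f * t * t
n * t * t
n * f * t
n * ! f * t
n * ! ! f * t
n * ! ! n * t
n * ! ! n * f
n * ! ! n * ! f
n * ! ! n * ! n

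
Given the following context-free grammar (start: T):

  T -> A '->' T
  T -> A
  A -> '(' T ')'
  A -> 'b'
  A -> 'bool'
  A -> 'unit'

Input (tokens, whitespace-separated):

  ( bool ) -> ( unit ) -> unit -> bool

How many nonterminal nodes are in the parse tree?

12

[T [A ( [T [A bool]] )] -> [T [A ( [T [A unit]] )] -> [T [A unit] -> [T [A bool]]]]]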